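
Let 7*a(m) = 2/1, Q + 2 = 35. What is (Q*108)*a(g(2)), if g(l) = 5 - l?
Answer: 7128/7 ≈ 1018.3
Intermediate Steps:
Q = 33 (Q = -2 + 35 = 33)
a(m) = 2/7 (a(m) = (2/1)/7 = (2*1)/7 = (⅐)*2 = 2/7)
(Q*108)*a(g(2)) = (33*108)*(2/7) = 3564*(2/7) = 7128/7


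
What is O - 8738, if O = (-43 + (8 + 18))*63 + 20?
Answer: -9789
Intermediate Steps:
O = -1051 (O = (-43 + 26)*63 + 20 = -17*63 + 20 = -1071 + 20 = -1051)
O - 8738 = -1051 - 8738 = -9789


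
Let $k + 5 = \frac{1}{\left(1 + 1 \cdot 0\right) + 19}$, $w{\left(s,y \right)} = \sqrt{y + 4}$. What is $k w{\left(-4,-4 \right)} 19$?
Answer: $0$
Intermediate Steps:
$w{\left(s,y \right)} = \sqrt{4 + y}$
$k = - \frac{99}{20}$ ($k = -5 + \frac{1}{\left(1 + 1 \cdot 0\right) + 19} = -5 + \frac{1}{\left(1 + 0\right) + 19} = -5 + \frac{1}{1 + 19} = -5 + \frac{1}{20} = - \frac{99}{20} \approx -4.95$)
$k w{\left(-4,-4 \right)} 19 = - \frac{99 \sqrt{4 - 4}}{20} \cdot 19 = - \frac{99 \sqrt{0}}{20} \cdot 19 = \left(- \frac{99}{20}\right) 0 \cdot 19 = 0 \cdot 19 = 0$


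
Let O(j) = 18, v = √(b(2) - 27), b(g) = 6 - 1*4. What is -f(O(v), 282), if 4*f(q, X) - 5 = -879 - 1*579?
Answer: 1453/4 ≈ 363.25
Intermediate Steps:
b(g) = 2 (b(g) = 6 - 4 = 2)
v = 5*I (v = √(2 - 27) = √(-25) = 5*I ≈ 5.0*I)
f(q, X) = -1453/4 (f(q, X) = 5/4 + (-879 - 1*579)/4 = 5/4 + (-879 - 579)/4 = 5/4 + (¼)*(-1458) = 5/4 - 729/2 = -1453/4)
-f(O(v), 282) = -1*(-1453/4) = 1453/4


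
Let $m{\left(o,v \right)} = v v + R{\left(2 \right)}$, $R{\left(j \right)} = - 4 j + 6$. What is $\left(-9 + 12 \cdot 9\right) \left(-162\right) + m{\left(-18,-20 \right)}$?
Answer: $-15640$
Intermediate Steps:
$R{\left(j \right)} = 6 - 4 j$
$m{\left(o,v \right)} = -2 + v^{2}$ ($m{\left(o,v \right)} = v v + \left(6 - 8\right) = v^{2} + \left(6 - 8\right) = v^{2} - 2 = -2 + v^{2}$)
$\left(-9 + 12 \cdot 9\right) \left(-162\right) + m{\left(-18,-20 \right)} = \left(-9 + 12 \cdot 9\right) \left(-162\right) - \left(2 - \left(-20\right)^{2}\right) = \left(-9 + 108\right) \left(-162\right) + \left(-2 + 400\right) = 99 \left(-162\right) + 398 = -16038 + 398 = -15640$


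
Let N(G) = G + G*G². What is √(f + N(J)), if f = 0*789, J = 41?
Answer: 29*√82 ≈ 262.61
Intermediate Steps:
f = 0
N(G) = G + G³
√(f + N(J)) = √(0 + (41 + 41³)) = √(0 + (41 + 68921)) = √(0 + 68962) = √68962 = 29*√82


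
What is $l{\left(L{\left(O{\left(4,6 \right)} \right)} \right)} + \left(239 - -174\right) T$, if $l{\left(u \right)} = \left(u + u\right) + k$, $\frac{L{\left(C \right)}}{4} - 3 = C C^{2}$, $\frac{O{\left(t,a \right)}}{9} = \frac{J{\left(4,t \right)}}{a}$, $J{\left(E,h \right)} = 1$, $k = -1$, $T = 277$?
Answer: $114451$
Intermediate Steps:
$O{\left(t,a \right)} = \frac{9}{a}$ ($O{\left(t,a \right)} = 9 \cdot 1 \frac{1}{a} = \frac{9}{a}$)
$L{\left(C \right)} = 12 + 4 C^{3}$ ($L{\left(C \right)} = 12 + 4 C C^{2} = 12 + 4 C^{3}$)
$l{\left(u \right)} = -1 + 2 u$ ($l{\left(u \right)} = \left(u + u\right) - 1 = 2 u - 1 = -1 + 2 u$)
$l{\left(L{\left(O{\left(4,6 \right)} \right)} \right)} + \left(239 - -174\right) T = \left(-1 + 2 \left(12 + 4 \left(\frac{9}{6}\right)^{3}\right)\right) + \left(239 - -174\right) 277 = \left(-1 + 2 \left(12 + 4 \left(9 \cdot \frac{1}{6}\right)^{3}\right)\right) + \left(239 + 174\right) 277 = \left(-1 + 2 \left(12 + 4 \left(\frac{3}{2}\right)^{3}\right)\right) + 413 \cdot 277 = \left(-1 + 2 \left(12 + 4 \cdot \frac{27}{8}\right)\right) + 114401 = \left(-1 + 2 \left(12 + \frac{27}{2}\right)\right) + 114401 = \left(-1 + 2 \cdot \frac{51}{2}\right) + 114401 = \left(-1 + 51\right) + 114401 = 50 + 114401 = 114451$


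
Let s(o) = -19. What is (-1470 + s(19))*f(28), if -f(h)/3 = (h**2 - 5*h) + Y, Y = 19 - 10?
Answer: 2916951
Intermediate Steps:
Y = 9
f(h) = -27 - 3*h**2 + 15*h (f(h) = -3*((h**2 - 5*h) + 9) = -3*(9 + h**2 - 5*h) = -27 - 3*h**2 + 15*h)
(-1470 + s(19))*f(28) = (-1470 - 19)*(-27 - 3*28**2 + 15*28) = -1489*(-27 - 3*784 + 420) = -1489*(-27 - 2352 + 420) = -1489*(-1959) = 2916951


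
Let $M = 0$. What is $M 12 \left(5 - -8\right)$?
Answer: $0$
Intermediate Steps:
$M 12 \left(5 - -8\right) = 0 \cdot 12 \left(5 - -8\right) = 0 \left(5 + 8\right) = 0 \cdot 13 = 0$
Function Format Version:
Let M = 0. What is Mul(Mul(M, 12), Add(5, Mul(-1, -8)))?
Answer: 0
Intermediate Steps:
Mul(Mul(M, 12), Add(5, Mul(-1, -8))) = Mul(Mul(0, 12), Add(5, Mul(-1, -8))) = Mul(0, Add(5, 8)) = Mul(0, 13) = 0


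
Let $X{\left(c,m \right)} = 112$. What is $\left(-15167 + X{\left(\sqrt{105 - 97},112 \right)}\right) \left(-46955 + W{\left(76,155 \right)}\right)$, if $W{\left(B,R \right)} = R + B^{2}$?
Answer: $617616320$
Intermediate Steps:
$\left(-15167 + X{\left(\sqrt{105 - 97},112 \right)}\right) \left(-46955 + W{\left(76,155 \right)}\right) = \left(-15167 + 112\right) \left(-46955 + \left(155 + 76^{2}\right)\right) = - 15055 \left(-46955 + \left(155 + 5776\right)\right) = - 15055 \left(-46955 + 5931\right) = \left(-15055\right) \left(-41024\right) = 617616320$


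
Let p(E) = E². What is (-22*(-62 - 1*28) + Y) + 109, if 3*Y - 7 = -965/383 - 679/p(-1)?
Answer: 2141920/1149 ≈ 1864.2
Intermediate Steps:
Y = -258341/1149 (Y = 7/3 + (-965/383 - 679/((-1)²))/3 = 7/3 + (-965*1/383 - 679/1)/3 = 7/3 + (-965/383 - 679*1)/3 = 7/3 + (-965/383 - 679)/3 = 7/3 + (⅓)*(-261022/383) = 7/3 - 261022/1149 = -258341/1149 ≈ -224.84)
(-22*(-62 - 1*28) + Y) + 109 = (-22*(-62 - 1*28) - 258341/1149) + 109 = (-22*(-62 - 28) - 258341/1149) + 109 = (-22*(-90) - 258341/1149) + 109 = (1980 - 258341/1149) + 109 = 2016679/1149 + 109 = 2141920/1149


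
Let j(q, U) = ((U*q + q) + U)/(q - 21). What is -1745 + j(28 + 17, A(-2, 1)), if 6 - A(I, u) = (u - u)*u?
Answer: -13853/8 ≈ -1731.6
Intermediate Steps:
A(I, u) = 6 (A(I, u) = 6 - (u - u)*u = 6 - 0*u = 6 - 1*0 = 6 + 0 = 6)
j(q, U) = (U + q + U*q)/(-21 + q) (j(q, U) = ((q + U*q) + U)/(-21 + q) = (U + q + U*q)/(-21 + q))
-1745 + j(28 + 17, A(-2, 1)) = -1745 + (6 + (28 + 17) + 6*(28 + 17))/(-21 + (28 + 17)) = -1745 + (6 + 45 + 6*45)/(-21 + 45) = -1745 + (6 + 45 + 270)/24 = -1745 + (1/24)*321 = -1745 + 107/8 = -13853/8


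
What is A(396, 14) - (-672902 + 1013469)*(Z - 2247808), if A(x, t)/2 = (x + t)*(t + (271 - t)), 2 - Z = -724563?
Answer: 518766521001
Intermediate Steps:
Z = 724565 (Z = 2 - 1*(-724563) = 2 + 724563 = 724565)
A(x, t) = 542*t + 542*x (A(x, t) = 2*((x + t)*(t + (271 - t))) = 2*((t + x)*271) = 2*(271*t + 271*x) = 542*t + 542*x)
A(396, 14) - (-672902 + 1013469)*(Z - 2247808) = (542*14 + 542*396) - (-672902 + 1013469)*(724565 - 2247808) = (7588 + 214632) - 340567*(-1523243) = 222220 - 1*(-518766298781) = 222220 + 518766298781 = 518766521001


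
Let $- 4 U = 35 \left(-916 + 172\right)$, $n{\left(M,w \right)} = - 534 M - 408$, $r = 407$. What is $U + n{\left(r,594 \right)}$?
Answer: $-211236$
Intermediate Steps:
$n{\left(M,w \right)} = -408 - 534 M$
$U = 6510$ ($U = - \frac{35 \left(-916 + 172\right)}{4} = - \frac{35 \left(-744\right)}{4} = \left(- \frac{1}{4}\right) \left(-26040\right) = 6510$)
$U + n{\left(r,594 \right)} = 6510 - 217746 = -211236$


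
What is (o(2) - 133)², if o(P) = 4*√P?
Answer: 17721 - 1064*√2 ≈ 16216.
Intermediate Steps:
(o(2) - 133)² = (4*√2 - 133)² = (-133 + 4*√2)²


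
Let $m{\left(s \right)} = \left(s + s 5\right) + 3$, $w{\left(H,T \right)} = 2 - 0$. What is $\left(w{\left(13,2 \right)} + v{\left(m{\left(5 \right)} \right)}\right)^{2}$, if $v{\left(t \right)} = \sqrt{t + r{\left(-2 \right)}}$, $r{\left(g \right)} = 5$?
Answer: $\left(2 + \sqrt{38}\right)^{2} \approx 66.658$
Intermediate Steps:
$w{\left(H,T \right)} = 2$ ($w{\left(H,T \right)} = 2 + 0 = 2$)
$m{\left(s \right)} = 3 + 6 s$ ($m{\left(s \right)} = \left(s + 5 s\right) + 3 = 6 s + 3 = 3 + 6 s$)
$v{\left(t \right)} = \sqrt{5 + t}$ ($v{\left(t \right)} = \sqrt{t + 5} = \sqrt{5 + t}$)
$\left(w{\left(13,2 \right)} + v{\left(m{\left(5 \right)} \right)}\right)^{2} = \left(2 + \sqrt{5 + \left(3 + 6 \cdot 5\right)}\right)^{2} = \left(2 + \sqrt{5 + \left(3 + 30\right)}\right)^{2} = \left(2 + \sqrt{5 + 33}\right)^{2} = \left(2 + \sqrt{38}\right)^{2}$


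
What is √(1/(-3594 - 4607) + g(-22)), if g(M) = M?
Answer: 3*I*√164405447/8201 ≈ 4.6904*I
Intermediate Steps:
√(1/(-3594 - 4607) + g(-22)) = √(1/(-3594 - 4607) - 22) = √(1/(-8201) - 22) = √(-1/8201 - 22) = √(-180423/8201) = 3*I*√164405447/8201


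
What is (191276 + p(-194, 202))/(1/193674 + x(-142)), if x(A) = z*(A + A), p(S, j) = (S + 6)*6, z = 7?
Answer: -36826723752/385023911 ≈ -95.648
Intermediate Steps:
p(S, j) = 36 + 6*S (p(S, j) = (6 + S)*6 = 36 + 6*S)
x(A) = 14*A (x(A) = 7*(A + A) = 7*(2*A) = 14*A)
(191276 + p(-194, 202))/(1/193674 + x(-142)) = (191276 + (36 + 6*(-194)))/(1/193674 + 14*(-142)) = (191276 + (36 - 1164))/(1/193674 - 1988) = (191276 - 1128)/(-385023911/193674) = 190148*(-193674/385023911) = -36826723752/385023911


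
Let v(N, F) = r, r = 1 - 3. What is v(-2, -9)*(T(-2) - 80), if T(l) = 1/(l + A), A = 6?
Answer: 319/2 ≈ 159.50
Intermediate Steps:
T(l) = 1/(6 + l) (T(l) = 1/(l + 6) = 1/(6 + l))
r = -2
v(N, F) = -2
v(-2, -9)*(T(-2) - 80) = -2*(1/(6 - 2) - 80) = -2*(1/4 - 80) = -2*(-319/4) = 319/2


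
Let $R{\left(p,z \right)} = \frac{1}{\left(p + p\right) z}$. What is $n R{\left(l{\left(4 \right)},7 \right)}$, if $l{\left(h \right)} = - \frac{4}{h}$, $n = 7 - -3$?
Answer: $- \frac{5}{7} \approx -0.71429$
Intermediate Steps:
$n = 10$ ($n = 7 + 3 = 10$)
$R{\left(p,z \right)} = \frac{1}{2 p z}$
$n R{\left(l{\left(4 \right)},7 \right)} = 10 \frac{1}{2 \left(- \frac{4}{4}\right) 7} = 10 \cdot \frac{1}{2} \frac{1}{\left(-4\right) \frac{1}{4}} \cdot \frac{1}{7} = 10 \cdot \frac{1}{2} \frac{1}{-1} \cdot \frac{1}{7} = 10 \cdot \frac{1}{2} \left(-1\right) \frac{1}{7} = 10 \left(- \frac{1}{14}\right) = - \frac{5}{7}$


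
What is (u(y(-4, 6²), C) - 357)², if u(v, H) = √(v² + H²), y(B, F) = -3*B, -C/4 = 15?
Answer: 131193 - 8568*√26 ≈ 87505.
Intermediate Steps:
C = -60 (C = -4*15 = -60)
u(v, H) = √(H² + v²)
(u(y(-4, 6²), C) - 357)² = (√((-60)² + (-3*(-4))²) - 357)² = (√(3600 + 12²) - 357)² = (√(3600 + 144) - 357)² = (√3744 - 357)² = (12*√26 - 357)² = (-357 + 12*√26)²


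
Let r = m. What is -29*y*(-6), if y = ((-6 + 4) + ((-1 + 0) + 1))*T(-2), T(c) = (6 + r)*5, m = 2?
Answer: -13920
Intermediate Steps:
r = 2
T(c) = 40 (T(c) = (6 + 2)*5 = 8*5 = 40)
y = -80 (y = ((-6 + 4) + ((-1 + 0) + 1))*40 = (-2 + (-1 + 1))*40 = (-2 + 0)*40 = -2*40 = -80)
-29*y*(-6) = -29*(-80)*(-6) = 2320*(-6) = -13920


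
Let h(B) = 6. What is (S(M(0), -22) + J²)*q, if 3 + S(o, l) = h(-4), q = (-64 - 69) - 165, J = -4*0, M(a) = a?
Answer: -894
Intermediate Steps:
J = 0
q = -298 (q = -133 - 165 = -298)
S(o, l) = 3 (S(o, l) = -3 + 6 = 3)
(S(M(0), -22) + J²)*q = (3 + 0²)*(-298) = (3 + 0)*(-298) = 3*(-298) = -894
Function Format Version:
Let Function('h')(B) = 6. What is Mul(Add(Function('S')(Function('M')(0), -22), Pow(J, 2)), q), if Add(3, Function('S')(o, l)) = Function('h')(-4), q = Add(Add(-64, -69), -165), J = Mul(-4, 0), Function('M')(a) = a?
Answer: -894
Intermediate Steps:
J = 0
q = -298 (q = Add(-133, -165) = -298)
Function('S')(o, l) = 3 (Function('S')(o, l) = Add(-3, 6) = 3)
Mul(Add(Function('S')(Function('M')(0), -22), Pow(J, 2)), q) = Mul(Add(3, Pow(0, 2)), -298) = Mul(Add(3, 0), -298) = Mul(3, -298) = -894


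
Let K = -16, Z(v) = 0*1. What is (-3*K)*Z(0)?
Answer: 0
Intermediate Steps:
Z(v) = 0
(-3*K)*Z(0) = -3*(-16)*0 = 48*0 = 0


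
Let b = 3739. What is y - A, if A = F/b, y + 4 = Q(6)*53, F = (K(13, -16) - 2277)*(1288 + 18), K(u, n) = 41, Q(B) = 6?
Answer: 4094262/3739 ≈ 1095.0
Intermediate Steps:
F = -2920216 (F = (41 - 2277)*(1288 + 18) = -2236*1306 = -2920216)
y = 314 (y = -4 + 6*53 = -4 + 318 = 314)
A = -2920216/3739 ≈ -781.02
y - A = 314 - 1*(-2920216/3739) = 314 + 2920216/3739 = 4094262/3739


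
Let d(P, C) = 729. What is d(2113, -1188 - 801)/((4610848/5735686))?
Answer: 190059777/209584 ≈ 906.84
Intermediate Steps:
d(2113, -1188 - 801)/((4610848/5735686)) = 729/((4610848/5735686)) = 729/((4610848*(1/5735686))) = 729/(209584/260713) = 729*(260713/209584) = 190059777/209584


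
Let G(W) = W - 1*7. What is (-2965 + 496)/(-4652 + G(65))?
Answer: 2469/4594 ≈ 0.53744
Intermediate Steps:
G(W) = -7 + W (G(W) = W - 7 = -7 + W)
(-2965 + 496)/(-4652 + G(65)) = (-2965 + 496)/(-4652 + (-7 + 65)) = -2469/(-4652 + 58) = -2469/(-4594) = -2469*(-1/4594) = 2469/4594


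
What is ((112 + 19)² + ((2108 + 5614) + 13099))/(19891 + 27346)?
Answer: 37982/47237 ≈ 0.80407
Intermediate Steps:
((112 + 19)² + ((2108 + 5614) + 13099))/(19891 + 27346) = (131² + (7722 + 13099))/47237 = (17161 + 20821)*(1/47237) = 37982*(1/47237) = 37982/47237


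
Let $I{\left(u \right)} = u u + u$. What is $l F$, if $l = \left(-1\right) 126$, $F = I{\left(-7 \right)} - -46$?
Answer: $-11088$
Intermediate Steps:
$I{\left(u \right)} = u + u^{2}$ ($I{\left(u \right)} = u^{2} + u = u + u^{2}$)
$F = 88$ ($F = - 7 \left(1 - 7\right) - -46 = \left(-7\right) \left(-6\right) + 46 = 42 + 46 = 88$)
$l = -126$
$l F = \left(-126\right) 88 = -11088$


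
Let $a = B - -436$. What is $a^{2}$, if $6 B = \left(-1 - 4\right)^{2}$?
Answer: $\frac{6974881}{36} \approx 1.9375 \cdot 10^{5}$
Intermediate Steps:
$B = \frac{25}{6}$ ($B = \frac{\left(-1 - 4\right)^{2}}{6} = \frac{\left(-5\right)^{2}}{6} = \frac{1}{6} \cdot 25 = \frac{25}{6} \approx 4.1667$)
$a = \frac{2641}{6}$ ($a = \frac{25}{6} - -436 = \frac{25}{6} + 436 = \frac{2641}{6} \approx 440.17$)
$a^{2} = \left(\frac{2641}{6}\right)^{2} = \frac{6974881}{36}$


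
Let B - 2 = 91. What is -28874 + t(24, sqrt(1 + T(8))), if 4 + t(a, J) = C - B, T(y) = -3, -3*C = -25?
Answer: -86888/3 ≈ -28963.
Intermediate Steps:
C = 25/3 (C = -1/3*(-25) = 25/3 ≈ 8.3333)
B = 93 (B = 2 + 91 = 93)
t(a, J) = -266/3 (t(a, J) = -4 + (25/3 - 1*93) = -4 + (25/3 - 93) = -4 - 254/3 = -266/3)
-28874 + t(24, sqrt(1 + T(8))) = -28874 - 266/3 = -86888/3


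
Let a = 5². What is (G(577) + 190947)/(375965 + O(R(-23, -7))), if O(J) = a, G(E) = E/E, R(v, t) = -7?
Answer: 95474/187995 ≈ 0.50785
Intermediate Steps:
a = 25
G(E) = 1
O(J) = 25
(G(577) + 190947)/(375965 + O(R(-23, -7))) = (1 + 190947)/(375965 + 25) = 190948/375990 = 190948*(1/375990) = 95474/187995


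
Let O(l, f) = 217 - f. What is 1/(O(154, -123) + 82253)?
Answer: 1/82593 ≈ 1.2108e-5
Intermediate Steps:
1/(O(154, -123) + 82253) = 1/((217 - 1*(-123)) + 82253) = 1/((217 + 123) + 82253) = 1/(340 + 82253) = 1/82593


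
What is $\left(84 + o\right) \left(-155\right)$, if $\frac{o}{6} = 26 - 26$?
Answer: $-13020$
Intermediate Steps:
$o = 0$ ($o = 6 \left(26 - 26\right) = 6 \cdot 0 = 0$)
$\left(84 + o\right) \left(-155\right) = \left(84 + 0\right) \left(-155\right) = 84 \left(-155\right) = -13020$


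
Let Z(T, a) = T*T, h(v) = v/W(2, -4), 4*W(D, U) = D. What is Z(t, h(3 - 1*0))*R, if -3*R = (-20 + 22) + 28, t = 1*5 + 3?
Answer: -640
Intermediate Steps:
W(D, U) = D/4
t = 8 (t = 5 + 3 = 8)
h(v) = 2*v (h(v) = v/(((¼)*2)) = v/(½) = v*2 = 2*v)
Z(T, a) = T²
R = -10 (R = -((-20 + 22) + 28)/3 = -(2 + 28)/3 = -⅓*30 = -10)
Z(t, h(3 - 1*0))*R = 8²*(-10) = 64*(-10) = -640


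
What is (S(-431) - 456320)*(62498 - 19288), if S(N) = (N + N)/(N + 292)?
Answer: -2740707373780/139 ≈ -1.9717e+10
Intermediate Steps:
S(N) = 2*N/(292 + N) (S(N) = (2*N)/(292 + N) = 2*N/(292 + N))
(S(-431) - 456320)*(62498 - 19288) = (2*(-431)/(292 - 431) - 456320)*(62498 - 19288) = (2*(-431)/(-139) - 456320)*43210 = (2*(-431)*(-1/139) - 456320)*43210 = (862/139 - 456320)*43210 = -63427618/139*43210 = -2740707373780/139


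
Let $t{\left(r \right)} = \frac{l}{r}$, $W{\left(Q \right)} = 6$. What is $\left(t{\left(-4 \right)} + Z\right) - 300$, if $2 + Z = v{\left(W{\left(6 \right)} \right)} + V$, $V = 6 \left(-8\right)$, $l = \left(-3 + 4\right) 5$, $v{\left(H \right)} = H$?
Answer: $- \frac{1381}{4} \approx -345.25$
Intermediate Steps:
$l = 5$ ($l = 1 \cdot 5 = 5$)
$t{\left(r \right)} = \frac{5}{r}$
$V = -48$
$Z = -44$ ($Z = -2 + \left(6 - 48\right) = -2 - 42 = -44$)
$\left(t{\left(-4 \right)} + Z\right) - 300 = \left(\frac{5}{-4} - 44\right) - 300 = \left(5 \left(- \frac{1}{4}\right) - 44\right) - 300 = \left(- \frac{5}{4} - 44\right) - 300 = - \frac{181}{4} - 300 = - \frac{1381}{4}$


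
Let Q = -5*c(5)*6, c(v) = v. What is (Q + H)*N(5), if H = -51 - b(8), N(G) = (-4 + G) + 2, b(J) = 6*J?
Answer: -747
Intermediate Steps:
N(G) = -2 + G
Q = -150 (Q = -5*5*6 = -25*6 = -150)
H = -99 (H = -51 - 6*8 = -51 - 1*48 = -51 - 48 = -99)
(Q + H)*N(5) = (-150 - 99)*(-2 + 5) = -249*3 = -747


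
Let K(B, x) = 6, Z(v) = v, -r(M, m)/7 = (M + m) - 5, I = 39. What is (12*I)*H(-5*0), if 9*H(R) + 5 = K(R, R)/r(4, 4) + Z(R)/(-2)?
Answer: -1924/7 ≈ -274.86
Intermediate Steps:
r(M, m) = 35 - 7*M - 7*m (r(M, m) = -7*((M + m) - 5) = -7*(-5 + M + m) = 35 - 7*M - 7*m)
H(R) = -37/63 - R/18 (H(R) = -5/9 + (6/(35 - 7*4 - 7*4) + R/(-2))/9 = -5/9 + (6/(35 - 28 - 28) + R*(-½))/9 = -5/9 + (6/(-21) - R/2)/9 = -5/9 + (6*(-1/21) - R/2)/9 = -5/9 + (-2/7 - R/2)/9 = -5/9 + (-2/63 - R/18) = -37/63 - R/18)
(12*I)*H(-5*0) = (12*39)*(-37/63 - (-5)*0/18) = 468*(-37/63 - 1/18*0) = 468*(-37/63 + 0) = 468*(-37/63) = -1924/7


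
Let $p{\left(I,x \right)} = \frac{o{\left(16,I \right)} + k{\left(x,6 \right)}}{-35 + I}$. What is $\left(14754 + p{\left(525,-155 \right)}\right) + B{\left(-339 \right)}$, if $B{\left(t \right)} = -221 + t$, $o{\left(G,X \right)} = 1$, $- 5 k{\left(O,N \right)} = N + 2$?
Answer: $\frac{34775297}{2450} \approx 14194.0$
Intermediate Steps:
$k{\left(O,N \right)} = - \frac{2}{5} - \frac{N}{5}$ ($k{\left(O,N \right)} = - \frac{N + 2}{5} = - \frac{2 + N}{5} = - \frac{2}{5} - \frac{N}{5}$)
$p{\left(I,x \right)} = - \frac{3}{5 \left(-35 + I\right)}$ ($p{\left(I,x \right)} = \frac{1 - \frac{8}{5}}{-35 + I} = - \frac{3}{5 \left(-35 + I\right)}$)
$\left(14754 + p{\left(525,-155 \right)}\right) + B{\left(-339 \right)} = \left(14754 - \frac{3}{-175 + 5 \cdot 525}\right) - 560 = \left(14754 - \frac{3}{-175 + 2625}\right) - 560 = \left(14754 - \frac{3}{2450}\right) - 560 = \frac{36147297}{2450} - 560 = \frac{34775297}{2450}$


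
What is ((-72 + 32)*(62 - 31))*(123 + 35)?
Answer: -195920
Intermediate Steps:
((-72 + 32)*(62 - 31))*(123 + 35) = -40*31*158 = -1240*158 = -195920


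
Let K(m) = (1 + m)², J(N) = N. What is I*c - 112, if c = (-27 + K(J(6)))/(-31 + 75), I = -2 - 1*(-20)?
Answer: -103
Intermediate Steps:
I = 18 (I = -2 + 20 = 18)
c = ½ (c = (-27 + (1 + 6)²)/(-31 + 75) = (-27 + 7²)/44 = (-27 + 49)*(1/44) = 22*(1/44) = ½ ≈ 0.50000)
I*c - 112 = 18*(½) - 112 = 9 - 112 = -103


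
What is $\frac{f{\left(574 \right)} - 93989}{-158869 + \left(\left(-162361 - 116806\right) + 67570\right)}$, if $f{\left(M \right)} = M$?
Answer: $\frac{93415}{370466} \approx 0.25216$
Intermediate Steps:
$\frac{f{\left(574 \right)} - 93989}{-158869 + \left(\left(-162361 - 116806\right) + 67570\right)} = \frac{574 - 93989}{-158869 + \left(\left(-162361 - 116806\right) + 67570\right)} = - \frac{93415}{-158869 + \left(-279167 + 67570\right)} = - \frac{93415}{-158869 - 211597} = - \frac{93415}{-370466} = \left(-93415\right) \left(- \frac{1}{370466}\right) = \frac{93415}{370466}$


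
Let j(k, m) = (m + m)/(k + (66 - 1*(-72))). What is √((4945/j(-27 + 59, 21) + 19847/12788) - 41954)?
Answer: I*√395512788431985/134274 ≈ 148.11*I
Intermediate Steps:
j(k, m) = 2*m/(138 + k) (j(k, m) = (2*m)/(k + (66 + 72)) = (2*m)/(k + 138) = (2*m)/(138 + k) = 2*m/(138 + k))
√((4945/j(-27 + 59, 21) + 19847/12788) - 41954) = √((4945/((2*21/(138 + (-27 + 59)))) + 19847/12788) - 41954) = √((4945/((2*21/(138 + 32))) + 19847*(1/12788)) - 41954) = √((4945/((2*21/170)) + 19847/12788) - 41954) = √((4945/((2*21*(1/170))) + 19847/12788) - 41954) = √((4945/(21/85) + 19847/12788) - 41954) = √((4945*(85/21) + 19847/12788) - 41954) = √((420325/21 + 19847/12788) - 41954) = √(5375532887/268548 - 41954) = √(-5891129905/268548) = I*√395512788431985/134274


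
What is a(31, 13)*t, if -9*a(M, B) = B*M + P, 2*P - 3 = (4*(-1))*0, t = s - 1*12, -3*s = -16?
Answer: 8090/27 ≈ 299.63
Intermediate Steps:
s = 16/3 (s = -1/3*(-16) = 16/3 ≈ 5.3333)
t = -20/3 (t = 16/3 - 1*12 = 16/3 - 12 = -20/3 ≈ -6.6667)
P = 3/2 (P = 3/2 + ((4*(-1))*0)/2 = 3/2 + (-4*0)/2 = 3/2 + (1/2)*0 = 3/2 + 0 = 3/2 ≈ 1.5000)
a(M, B) = -1/6 - B*M/9 (a(M, B) = -(B*M + 3/2)/9 = -(3/2 + B*M)/9 = -1/6 - B*M/9)
a(31, 13)*t = (-1/6 - 1/9*13*31)*(-20/3) = (-1/6 - 403/9)*(-20/3) = -809/18*(-20/3) = 8090/27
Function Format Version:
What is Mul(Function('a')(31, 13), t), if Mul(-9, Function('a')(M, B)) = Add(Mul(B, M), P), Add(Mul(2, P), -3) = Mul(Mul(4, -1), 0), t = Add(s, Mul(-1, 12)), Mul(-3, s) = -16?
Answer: Rational(8090, 27) ≈ 299.63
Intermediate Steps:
s = Rational(16, 3) (s = Mul(Rational(-1, 3), -16) = Rational(16, 3) ≈ 5.3333)
t = Rational(-20, 3) (t = Add(Rational(16, 3), Mul(-1, 12)) = Add(Rational(16, 3), -12) = Rational(-20, 3) ≈ -6.6667)
P = Rational(3, 2) (P = Add(Rational(3, 2), Mul(Rational(1, 2), Mul(Mul(4, -1), 0))) = Add(Rational(3, 2), Mul(Rational(1, 2), Mul(-4, 0))) = Add(Rational(3, 2), Mul(Rational(1, 2), 0)) = Add(Rational(3, 2), 0) = Rational(3, 2) ≈ 1.5000)
Function('a')(M, B) = Add(Rational(-1, 6), Mul(Rational(-1, 9), B, M)) (Function('a')(M, B) = Mul(Rational(-1, 9), Add(Mul(B, M), Rational(3, 2))) = Mul(Rational(-1, 9), Add(Rational(3, 2), Mul(B, M))) = Add(Rational(-1, 6), Mul(Rational(-1, 9), B, M)))
Mul(Function('a')(31, 13), t) = Mul(Add(Rational(-1, 6), Mul(Rational(-1, 9), 13, 31)), Rational(-20, 3)) = Mul(Add(Rational(-1, 6), Rational(-403, 9)), Rational(-20, 3)) = Mul(Rational(-809, 18), Rational(-20, 3)) = Rational(8090, 27)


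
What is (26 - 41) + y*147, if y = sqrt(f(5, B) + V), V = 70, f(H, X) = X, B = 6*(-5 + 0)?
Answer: -15 + 294*sqrt(10) ≈ 914.71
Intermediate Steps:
B = -30 (B = 6*(-5) = -30)
y = 2*sqrt(10) (y = sqrt(-30 + 70) = sqrt(40) = 2*sqrt(10) ≈ 6.3246)
(26 - 41) + y*147 = (26 - 41) + (2*sqrt(10))*147 = -15 + 294*sqrt(10)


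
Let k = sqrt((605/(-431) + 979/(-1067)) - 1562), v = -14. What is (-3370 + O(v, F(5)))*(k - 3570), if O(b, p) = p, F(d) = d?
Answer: 12013050 - 3365*I*sqrt(2734160157446)/41807 ≈ 1.2013e+7 - 1.3309e+5*I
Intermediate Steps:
k = I*sqrt(2734160157446)/41807 (k = sqrt((605*(-1/431) + 979*(-1/1067)) - 1562) = sqrt((-605/431 - 89/97) - 1562) = sqrt(-97044/41807 - 1562) = sqrt(-65399578/41807) = I*sqrt(2734160157446)/41807 ≈ 39.552*I)
(-3370 + O(v, F(5)))*(k - 3570) = (-3370 + 5)*(I*sqrt(2734160157446)/41807 - 3570) = -3365*(-3570 + I*sqrt(2734160157446)/41807) = 12013050 - 3365*I*sqrt(2734160157446)/41807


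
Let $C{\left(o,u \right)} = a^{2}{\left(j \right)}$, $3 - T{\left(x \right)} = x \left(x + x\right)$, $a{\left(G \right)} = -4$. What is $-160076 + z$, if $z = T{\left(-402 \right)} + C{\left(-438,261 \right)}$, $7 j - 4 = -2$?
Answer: $-483265$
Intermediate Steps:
$j = \frac{2}{7}$ ($j = \frac{4}{7} + \frac{1}{7} \left(-2\right) = \frac{4}{7} - \frac{2}{7} = \frac{2}{7} \approx 0.28571$)
$T{\left(x \right)} = 3 - 2 x^{2}$ ($T{\left(x \right)} = 3 - x \left(x + x\right) = 3 - x 2 x = 3 - 2 x^{2}$)
$C{\left(o,u \right)} = 16$ ($C{\left(o,u \right)} = \left(-4\right)^{2} = 16$)
$z = -323189$ ($z = \left(3 - 2 \left(-402\right)^{2}\right) + 16 = \left(3 - 323208\right) + 16 = -323205 + 16 = -323189$)
$-160076 + z = -160076 - 323189 = -483265$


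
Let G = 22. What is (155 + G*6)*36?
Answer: 10332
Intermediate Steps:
(155 + G*6)*36 = (155 + 22*6)*36 = (155 + 132)*36 = 287*36 = 10332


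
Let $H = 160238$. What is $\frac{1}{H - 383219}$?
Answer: $- \frac{1}{222981} \approx -4.4847 \cdot 10^{-6}$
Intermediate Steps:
$\frac{1}{H - 383219} = \frac{1}{160238 - 383219} = \frac{1}{-222981} = - \frac{1}{222981}$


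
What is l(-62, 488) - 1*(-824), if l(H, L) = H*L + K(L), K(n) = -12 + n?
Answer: -28956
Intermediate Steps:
l(H, L) = -12 + L + H*L (l(H, L) = H*L + (-12 + L) = -12 + L + H*L)
l(-62, 488) - 1*(-824) = (-12 + 488 - 62*488) - 1*(-824) = (-12 + 488 - 30256) + 824 = -29780 + 824 = -28956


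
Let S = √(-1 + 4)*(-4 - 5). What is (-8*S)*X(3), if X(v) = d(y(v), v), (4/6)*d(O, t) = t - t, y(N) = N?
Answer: 0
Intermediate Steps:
d(O, t) = 0 (d(O, t) = 3*(t - t)/2 = (3/2)*0 = 0)
X(v) = 0
S = -9*√3 (S = √3*(-9) = -9*√3 ≈ -15.588)
(-8*S)*X(3) = -(-72)*√3*0 = (72*√3)*0 = 0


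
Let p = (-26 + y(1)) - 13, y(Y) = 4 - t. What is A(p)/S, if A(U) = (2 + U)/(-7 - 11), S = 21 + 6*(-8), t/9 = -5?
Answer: 2/81 ≈ 0.024691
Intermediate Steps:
t = -45 (t = 9*(-5) = -45)
y(Y) = 49 (y(Y) = 4 - 1*(-45) = 4 + 45 = 49)
p = 10 (p = (-26 + 49) - 13 = 23 - 13 = 10)
S = -27 (S = 21 - 48 = -27)
A(U) = -1/9 - U/18 (A(U) = (2 + U)/(-18) = (2 + U)*(-1/18) = -1/9 - U/18)
A(p)/S = (-1/9 - 1/18*10)/(-27) = (-1/9 - 5/9)*(-1/27) = -2/3*(-1/27) = 2/81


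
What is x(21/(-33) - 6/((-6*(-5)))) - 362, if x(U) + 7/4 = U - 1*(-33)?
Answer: -72949/220 ≈ -331.59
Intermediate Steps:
x(U) = 125/4 + U (x(U) = -7/4 + (U - 1*(-33)) = -7/4 + (U + 33) = -7/4 + (33 + U) = 125/4 + U)
x(21/(-33) - 6/((-6*(-5)))) - 362 = (125/4 + (21/(-33) - 6/((-6*(-5))))) - 362 = (125/4 + (21*(-1/33) - 6/30)) - 362 = (125/4 + (-7/11 - 6*1/30)) - 362 = (125/4 + (-7/11 - ⅕)) - 362 = (125/4 - 46/55) - 362 = 6691/220 - 362 = -72949/220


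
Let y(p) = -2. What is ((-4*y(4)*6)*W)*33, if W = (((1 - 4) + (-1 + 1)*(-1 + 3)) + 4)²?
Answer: 1584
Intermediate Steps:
W = 1 (W = ((-3 + 0*2) + 4)² = ((-3 + 0) + 4)² = (-3 + 4)² = 1² = 1)
((-4*y(4)*6)*W)*33 = ((-4*(-2)*6)*1)*33 = ((8*6)*1)*33 = (48*1)*33 = 48*33 = 1584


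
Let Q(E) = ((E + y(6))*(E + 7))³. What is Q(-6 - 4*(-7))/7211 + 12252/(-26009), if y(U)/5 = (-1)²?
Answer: 12485497951011/187550899 ≈ 66571.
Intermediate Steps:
y(U) = 5 (y(U) = 5*(-1)² = 5*1 = 5)
Q(E) = (5 + E)³*(7 + E)³ (Q(E) = ((E + 5)*(E + 7))³ = ((5 + E)*(7 + E))³ = (5 + E)³*(7 + E)³)
Q(-6 - 4*(-7))/7211 + 12252/(-26009) = ((5 + (-6 - 4*(-7)))³*(7 + (-6 - 4*(-7)))³)/7211 + 12252/(-26009) = ((5 + (-6 + 28))³*(7 + (-6 + 28))³)*(1/7211) + 12252*(-1/26009) = ((5 + 22)³*(7 + 22)³)*(1/7211) - 12252/26009 = (27³*29³)*(1/7211) - 12252/26009 = (19683*24389)*(1/7211) - 12252/26009 = 480048687*(1/7211) - 12252/26009 = 480048687/7211 - 12252/26009 = 12485497951011/187550899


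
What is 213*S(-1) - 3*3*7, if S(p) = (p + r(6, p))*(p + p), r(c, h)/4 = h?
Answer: 2067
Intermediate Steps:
r(c, h) = 4*h
S(p) = 10*p**2 (S(p) = (p + 4*p)*(p + p) = (5*p)*(2*p) = 10*p**2)
213*S(-1) - 3*3*7 = 213*(10*(-1)**2) - 3*3*7 = 213*(10*1) - 9*7 = 213*10 - 63 = 2130 - 63 = 2067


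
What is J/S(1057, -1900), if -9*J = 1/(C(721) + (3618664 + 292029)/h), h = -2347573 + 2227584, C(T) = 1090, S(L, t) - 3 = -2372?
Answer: 119989/2705151275757 ≈ 4.4356e-8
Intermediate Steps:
S(L, t) = -2369 (S(L, t) = 3 - 2372 = -2369)
h = -119989
J = -119989/1141895853 (J = -1/(9*(1090 + (3618664 + 292029)/(-119989))) = -1/(9*(1090 + 3910693*(-1/119989))) = -1/(9*(1090 - 3910693/119989)) = -1/(9*126877317/119989) = -1/9*119989/126877317 = -119989/1141895853 ≈ -0.00010508)
J/S(1057, -1900) = -119989/1141895853/(-2369) = -119989/1141895853*(-1/2369) = 119989/2705151275757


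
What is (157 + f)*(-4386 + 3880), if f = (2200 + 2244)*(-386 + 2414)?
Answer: -4560370034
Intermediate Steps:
f = 9012432 (f = 4444*2028 = 9012432)
(157 + f)*(-4386 + 3880) = (157 + 9012432)*(-4386 + 3880) = 9012589*(-506) = -4560370034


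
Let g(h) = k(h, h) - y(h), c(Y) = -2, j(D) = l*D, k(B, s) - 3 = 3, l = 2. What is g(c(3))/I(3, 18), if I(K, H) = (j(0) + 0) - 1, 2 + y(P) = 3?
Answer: -5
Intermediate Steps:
k(B, s) = 6 (k(B, s) = 3 + 3 = 6)
j(D) = 2*D
y(P) = 1 (y(P) = -2 + 3 = 1)
g(h) = 5 (g(h) = 6 - 1*1 = 6 - 1 = 5)
I(K, H) = -1 (I(K, H) = (2*0 + 0) - 1 = (0 + 0) - 1 = 0 - 1 = -1)
g(c(3))/I(3, 18) = 5/(-1) = 5*(-1) = -5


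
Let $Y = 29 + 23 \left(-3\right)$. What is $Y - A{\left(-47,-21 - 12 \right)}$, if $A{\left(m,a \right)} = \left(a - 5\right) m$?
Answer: $-1826$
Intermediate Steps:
$A{\left(m,a \right)} = m \left(-5 + a\right)$ ($A{\left(m,a \right)} = \left(-5 + a\right) m = m \left(-5 + a\right)$)
$Y = -40$ ($Y = 29 - 69 = -40$)
$Y - A{\left(-47,-21 - 12 \right)} = -40 - - 47 \left(-5 - 33\right) = -40 - \left(-47\right) \left(-38\right) = -40 - 1786 = -1826$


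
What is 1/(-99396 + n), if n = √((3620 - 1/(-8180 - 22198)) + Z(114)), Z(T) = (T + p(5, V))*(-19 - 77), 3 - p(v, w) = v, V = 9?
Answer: -3019451688/300121636636343 - I*√6581572778310/300121636636343 ≈ -1.0061e-5 - 8.5481e-9*I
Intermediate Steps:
p(v, w) = 3 - v
Z(T) = 192 - 96*T (Z(T) = (T + (3 - 1*5))*(-19 - 77) = (T + (3 - 5))*(-96) = (T - 2)*(-96) = (-2 + T)*(-96) = 192 - 96*T)
n = I*√6581572778310/30378 (n = √((3620 - 1/(-8180 - 22198)) + (192 - 96*114)) = √((3620 - 1/(-30378)) + (192 - 10944)) = √((3620 - 1*(-1/30378)) - 10752) = √((3620 + 1/30378) - 10752) = √(109968361/30378 - 10752) = √(-216655895/30378) = I*√6581572778310/30378 ≈ 84.451*I)
1/(-99396 + n) = 1/(-99396 + I*√6581572778310/30378)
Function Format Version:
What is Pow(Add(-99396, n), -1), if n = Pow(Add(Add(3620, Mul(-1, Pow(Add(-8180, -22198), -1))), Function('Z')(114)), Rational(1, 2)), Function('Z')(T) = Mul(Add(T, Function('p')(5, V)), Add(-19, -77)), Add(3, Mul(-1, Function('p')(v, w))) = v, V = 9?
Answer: Add(Rational(-3019451688, 300121636636343), Mul(Rational(-1, 300121636636343), I, Pow(6581572778310, Rational(1, 2)))) ≈ Add(-1.0061e-5, Mul(-8.5481e-9, I))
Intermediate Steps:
Function('p')(v, w) = Add(3, Mul(-1, v))
Function('Z')(T) = Add(192, Mul(-96, T)) (Function('Z')(T) = Mul(Add(T, Add(3, Mul(-1, 5))), Add(-19, -77)) = Mul(Add(T, Add(3, -5)), -96) = Mul(Add(T, -2), -96) = Mul(Add(-2, T), -96) = Add(192, Mul(-96, T)))
n = Mul(Rational(1, 30378), I, Pow(6581572778310, Rational(1, 2))) (n = Pow(Add(Add(3620, Mul(-1, Pow(Add(-8180, -22198), -1))), Add(192, Mul(-96, 114))), Rational(1, 2)) = Pow(Add(Add(3620, Mul(-1, Pow(-30378, -1))), Add(192, -10944)), Rational(1, 2)) = Pow(Add(Add(3620, Mul(-1, Rational(-1, 30378))), -10752), Rational(1, 2)) = Pow(Add(Add(3620, Rational(1, 30378)), -10752), Rational(1, 2)) = Pow(Add(Rational(109968361, 30378), -10752), Rational(1, 2)) = Pow(Rational(-216655895, 30378), Rational(1, 2)) = Mul(Rational(1, 30378), I, Pow(6581572778310, Rational(1, 2))) ≈ Mul(84.451, I))
Pow(Add(-99396, n), -1) = Pow(Add(-99396, Mul(Rational(1, 30378), I, Pow(6581572778310, Rational(1, 2)))), -1)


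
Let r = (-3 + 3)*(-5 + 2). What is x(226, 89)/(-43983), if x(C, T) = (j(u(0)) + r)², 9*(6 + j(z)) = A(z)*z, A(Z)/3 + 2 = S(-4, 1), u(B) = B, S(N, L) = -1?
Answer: -4/4887 ≈ -0.00081850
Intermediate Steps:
A(Z) = -9 (A(Z) = -6 + 3*(-1) = -6 - 3 = -9)
j(z) = -6 - z (j(z) = -6 + (-9*z)/9 = -6 - z)
r = 0 (r = 0*(-3) = 0)
x(C, T) = 36 (x(C, T) = ((-6 - 1*0) + 0)² = ((-6 + 0) + 0)² = (-6 + 0)² = (-6)² = 36)
x(226, 89)/(-43983) = 36/(-43983) = 36*(-1/43983) = -4/4887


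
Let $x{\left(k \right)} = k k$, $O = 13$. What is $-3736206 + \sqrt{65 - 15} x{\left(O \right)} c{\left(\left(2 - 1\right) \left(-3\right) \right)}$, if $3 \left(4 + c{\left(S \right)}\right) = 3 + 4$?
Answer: $-3736206 - \frac{4225 \sqrt{2}}{3} \approx -3.7382 \cdot 10^{6}$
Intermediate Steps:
$x{\left(k \right)} = k^{2}$
$c{\left(S \right)} = - \frac{5}{3}$ ($c{\left(S \right)} = -4 + \frac{3 + 4}{3} = -4 + \frac{1}{3} \cdot 7 = -4 + \frac{7}{3} = - \frac{5}{3}$)
$-3736206 + \sqrt{65 - 15} x{\left(O \right)} c{\left(\left(2 - 1\right) \left(-3\right) \right)} = -3736206 + \sqrt{65 - 15} \cdot 13^{2} \left(- \frac{5}{3}\right) = -3736206 + \sqrt{50} \cdot 169 \left(- \frac{5}{3}\right) = -3736206 + 5 \sqrt{2} \cdot 169 \left(- \frac{5}{3}\right) = -3736206 + 845 \sqrt{2} \left(- \frac{5}{3}\right) = -3736206 - \frac{4225 \sqrt{2}}{3}$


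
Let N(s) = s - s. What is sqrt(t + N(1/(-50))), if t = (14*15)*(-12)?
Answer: 6*I*sqrt(70) ≈ 50.2*I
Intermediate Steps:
N(s) = 0
t = -2520 (t = 210*(-12) = -2520)
sqrt(t + N(1/(-50))) = sqrt(-2520 + 0) = sqrt(-2520) = 6*I*sqrt(70)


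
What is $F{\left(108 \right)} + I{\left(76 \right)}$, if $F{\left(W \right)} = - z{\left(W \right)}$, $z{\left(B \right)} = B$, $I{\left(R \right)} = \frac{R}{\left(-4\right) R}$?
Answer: $- \frac{433}{4} \approx -108.25$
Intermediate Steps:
$I{\left(R \right)} = - \frac{1}{4}$ ($I{\left(R \right)} = R \left(- \frac{1}{4 R}\right) = - \frac{1}{4}$)
$F{\left(W \right)} = - W$
$F{\left(108 \right)} + I{\left(76 \right)} = \left(-1\right) 108 - \frac{1}{4} = -108 - \frac{1}{4} = - \frac{433}{4}$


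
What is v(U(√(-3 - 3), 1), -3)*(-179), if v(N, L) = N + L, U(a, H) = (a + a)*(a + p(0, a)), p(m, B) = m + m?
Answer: 2685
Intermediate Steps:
p(m, B) = 2*m
U(a, H) = 2*a² (U(a, H) = (a + a)*(a + 2*0) = (2*a)*(a + 0) = (2*a)*a = 2*a²)
v(N, L) = L + N
v(U(√(-3 - 3), 1), -3)*(-179) = (-3 + 2*(√(-3 - 3))²)*(-179) = (-3 + 2*(√(-6))²)*(-179) = (-3 + 2*(I*√6)²)*(-179) = (-3 + 2*(-6))*(-179) = (-3 - 12)*(-179) = -15*(-179) = 2685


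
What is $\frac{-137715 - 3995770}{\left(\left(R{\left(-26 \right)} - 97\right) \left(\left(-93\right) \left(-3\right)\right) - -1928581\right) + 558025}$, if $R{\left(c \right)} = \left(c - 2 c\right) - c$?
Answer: $- \frac{4133485}{2474051} \approx -1.6707$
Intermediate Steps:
$R{\left(c \right)} = - 2 c$ ($R{\left(c \right)} = - c - c = - 2 c$)
$\frac{-137715 - 3995770}{\left(\left(R{\left(-26 \right)} - 97\right) \left(\left(-93\right) \left(-3\right)\right) - -1928581\right) + 558025} = \frac{-137715 - 3995770}{\left(\left(\left(-2\right) \left(-26\right) - 97\right) \left(\left(-93\right) \left(-3\right)\right) - -1928581\right) + 558025} = - \frac{4133485}{\left(\left(52 - 97\right) 279 + 1928581\right) + 558025} = - \frac{4133485}{\left(\left(-45\right) 279 + 1928581\right) + 558025} = - \frac{4133485}{\left(-12555 + 1928581\right) + 558025} = - \frac{4133485}{1916026 + 558025} = - \frac{4133485}{2474051}$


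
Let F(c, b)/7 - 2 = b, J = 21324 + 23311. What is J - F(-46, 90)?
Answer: 43991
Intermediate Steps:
J = 44635
F(c, b) = 14 + 7*b
J - F(-46, 90) = 44635 - (14 + 7*90) = 44635 - (14 + 630) = 44635 - 1*644 = 44635 - 644 = 43991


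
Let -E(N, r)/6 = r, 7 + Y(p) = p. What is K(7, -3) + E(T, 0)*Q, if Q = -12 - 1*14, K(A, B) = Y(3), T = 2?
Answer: -4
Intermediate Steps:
Y(p) = -7 + p
K(A, B) = -4 (K(A, B) = -7 + 3 = -4)
E(N, r) = -6*r
Q = -26 (Q = -12 - 14 = -26)
K(7, -3) + E(T, 0)*Q = -4 - 6*0*(-26) = -4 + 0*(-26) = -4 + 0 = -4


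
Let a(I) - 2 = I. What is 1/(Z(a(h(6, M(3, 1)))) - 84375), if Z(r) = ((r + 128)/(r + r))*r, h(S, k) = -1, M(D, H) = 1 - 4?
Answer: -2/168621 ≈ -1.1861e-5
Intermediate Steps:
M(D, H) = -3
a(I) = 2 + I
Z(r) = 64 + r/2 (Z(r) = ((128 + r)/((2*r)))*r = ((128 + r)*(1/(2*r)))*r = ((128 + r)/(2*r))*r = 64 + r/2)
1/(Z(a(h(6, M(3, 1)))) - 84375) = 1/((64 + (2 - 1)/2) - 84375) = 1/((64 + (½)*1) - 84375) = 1/((64 + ½) - 84375) = 1/(129/2 - 84375) = 1/(-168621/2) = -2/168621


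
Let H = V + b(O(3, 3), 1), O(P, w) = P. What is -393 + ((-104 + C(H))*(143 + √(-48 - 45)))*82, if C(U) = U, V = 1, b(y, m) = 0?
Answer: -1208171 - 8446*I*√93 ≈ -1.2082e+6 - 81450.0*I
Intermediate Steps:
H = 1 (H = 1 + 0 = 1)
-393 + ((-104 + C(H))*(143 + √(-48 - 45)))*82 = -393 + ((-104 + 1)*(143 + √(-48 - 45)))*82 = -393 - 103*(143 + √(-93))*82 = -393 - 103*(143 + I*√93)*82 = -393 + (-14729 - 103*I*√93)*82 = -393 + (-1207778 - 8446*I*√93) = -1208171 - 8446*I*√93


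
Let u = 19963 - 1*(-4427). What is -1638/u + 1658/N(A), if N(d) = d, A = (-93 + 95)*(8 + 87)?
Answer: 44586/5149 ≈ 8.6591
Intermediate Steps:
u = 24390 (u = 19963 + 4427 = 24390)
A = 190 (A = 2*95 = 190)
-1638/u + 1658/N(A) = -1638/24390 + 1658/190 = -1638*1/24390 + 1658*(1/190) = -91/1355 + 829/95 = 44586/5149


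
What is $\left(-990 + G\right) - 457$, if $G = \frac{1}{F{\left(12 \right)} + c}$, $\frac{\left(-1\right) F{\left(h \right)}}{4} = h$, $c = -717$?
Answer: $- \frac{1106956}{765} \approx -1447.0$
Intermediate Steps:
$F{\left(h \right)} = - 4 h$
$G = - \frac{1}{765}$ ($G = \frac{1}{\left(-4\right) 12 - 717} = \frac{1}{-48 - 717} = \frac{1}{-765} = - \frac{1}{765} \approx -0.0013072$)
$\left(-990 + G\right) - 457 = \left(-990 - \frac{1}{765}\right) - 457 = - \frac{757351}{765} - 457 = - \frac{1106956}{765}$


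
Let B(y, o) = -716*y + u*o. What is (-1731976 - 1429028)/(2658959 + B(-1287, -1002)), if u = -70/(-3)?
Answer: -451572/508153 ≈ -0.88865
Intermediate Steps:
u = 70/3 (u = -⅓*(-70) = 70/3 ≈ 23.333)
B(y, o) = -716*y + 70*o/3
(-1731976 - 1429028)/(2658959 + B(-1287, -1002)) = (-1731976 - 1429028)/(2658959 + (-716*(-1287) + (70/3)*(-1002))) = -3161004/(2658959 + (921492 - 23380)) = -3161004/(2658959 + 898112) = -3161004/3557071 = -3161004*1/3557071 = -451572/508153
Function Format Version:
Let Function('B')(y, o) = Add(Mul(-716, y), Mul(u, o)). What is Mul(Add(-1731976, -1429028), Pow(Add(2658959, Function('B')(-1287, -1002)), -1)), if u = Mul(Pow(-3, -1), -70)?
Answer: Rational(-451572, 508153) ≈ -0.88865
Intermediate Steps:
u = Rational(70, 3) (u = Mul(Rational(-1, 3), -70) = Rational(70, 3) ≈ 23.333)
Function('B')(y, o) = Add(Mul(-716, y), Mul(Rational(70, 3), o))
Mul(Add(-1731976, -1429028), Pow(Add(2658959, Function('B')(-1287, -1002)), -1)) = Mul(Add(-1731976, -1429028), Pow(Add(2658959, Add(Mul(-716, -1287), Mul(Rational(70, 3), -1002))), -1)) = Mul(-3161004, Pow(Add(2658959, Add(921492, -23380)), -1)) = Mul(-3161004, Pow(Add(2658959, 898112), -1)) = Mul(-3161004, Pow(3557071, -1)) = Mul(-3161004, Rational(1, 3557071)) = Rational(-451572, 508153)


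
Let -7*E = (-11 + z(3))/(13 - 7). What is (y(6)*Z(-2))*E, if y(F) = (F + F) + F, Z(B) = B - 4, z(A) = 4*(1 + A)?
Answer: 90/7 ≈ 12.857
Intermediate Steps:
z(A) = 4 + 4*A
Z(B) = -4 + B
y(F) = 3*F (y(F) = 2*F + F = 3*F)
E = -5/42 (E = -(-11 + (4 + 4*3))/(7*(13 - 7)) = -(-11 + (4 + 12))/(7*6) = -(-11 + 16)/(7*6) = -5/(7*6) = -⅐*⅚ = -5/42 ≈ -0.11905)
(y(6)*Z(-2))*E = ((3*6)*(-4 - 2))*(-5/42) = (18*(-6))*(-5/42) = -108*(-5/42) = 90/7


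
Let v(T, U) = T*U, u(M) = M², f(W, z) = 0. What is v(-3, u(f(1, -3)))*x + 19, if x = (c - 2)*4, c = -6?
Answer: 19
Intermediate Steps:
x = -32 (x = (-6 - 2)*4 = -8*4 = -32)
v(-3, u(f(1, -3)))*x + 19 = -3*0²*(-32) + 19 = -3*0*(-32) + 19 = 0*(-32) + 19 = 0 + 19 = 19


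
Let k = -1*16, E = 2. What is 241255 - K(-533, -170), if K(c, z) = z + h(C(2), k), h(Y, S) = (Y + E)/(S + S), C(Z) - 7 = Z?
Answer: 7725611/32 ≈ 2.4143e+5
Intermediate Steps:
k = -16
C(Z) = 7 + Z
h(Y, S) = (2 + Y)/(2*S) (h(Y, S) = (Y + 2)/(S + S) = (2 + Y)/((2*S)) = (2 + Y)*(1/(2*S)) = (2 + Y)/(2*S))
K(c, z) = -11/32 + z (K(c, z) = z + (½)*(2 + (7 + 2))/(-16) = z + (½)*(-1/16)*(2 + 9) = z + (½)*(-1/16)*11 = z - 11/32 = -11/32 + z)
241255 - K(-533, -170) = 241255 - (-11/32 - 170) = 241255 - 1*(-5451/32) = 241255 + 5451/32 = 7725611/32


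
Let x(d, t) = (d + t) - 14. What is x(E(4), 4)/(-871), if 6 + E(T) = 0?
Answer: 16/871 ≈ 0.018370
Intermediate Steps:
E(T) = -6 (E(T) = -6 + 0 = -6)
x(d, t) = -14 + d + t
x(E(4), 4)/(-871) = (-14 - 6 + 4)/(-871) = -16*(-1/871) = 16/871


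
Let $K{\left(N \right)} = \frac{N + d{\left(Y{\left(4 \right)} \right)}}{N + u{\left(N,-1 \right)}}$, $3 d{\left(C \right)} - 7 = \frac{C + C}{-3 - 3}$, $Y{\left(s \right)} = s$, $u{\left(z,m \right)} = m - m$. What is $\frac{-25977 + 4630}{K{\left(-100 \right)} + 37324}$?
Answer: $- \frac{19212300}{33592483} \approx -0.57192$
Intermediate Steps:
$u{\left(z,m \right)} = 0$
$d{\left(C \right)} = \frac{7}{3} - \frac{C}{9}$ ($d{\left(C \right)} = \frac{7}{3} + \frac{\left(C + C\right) \frac{1}{-3 - 3}}{3} = \frac{7}{3} + \frac{2 C \frac{1}{-6}}{3} = \frac{7}{3} + \frac{2 C \left(- \frac{1}{6}\right)}{3} = \frac{7}{3} + \frac{\left(- \frac{1}{3}\right) C}{3} = \frac{7}{3} - \frac{C}{9}$)
$K{\left(N \right)} = \frac{\frac{17}{9} + N}{N}$ ($K{\left(N \right)} = \frac{N + \left(\frac{7}{3} - \frac{4}{9}\right)}{N + 0} = \frac{N + \left(\frac{7}{3} - \frac{4}{9}\right)}{N} = \frac{N + \frac{17}{9}}{N} = \frac{\frac{17}{9} + N}{N}$)
$\frac{-25977 + 4630}{K{\left(-100 \right)} + 37324} = \frac{-25977 + 4630}{\frac{\frac{17}{9} - 100}{-100} + 37324} = - \frac{21347}{\left(- \frac{1}{100}\right) \left(- \frac{883}{9}\right) + 37324} = - \frac{21347}{\frac{883}{900} + 37324} = - \frac{21347}{\frac{33592483}{900}} = \left(-21347\right) \frac{900}{33592483} = - \frac{19212300}{33592483}$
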